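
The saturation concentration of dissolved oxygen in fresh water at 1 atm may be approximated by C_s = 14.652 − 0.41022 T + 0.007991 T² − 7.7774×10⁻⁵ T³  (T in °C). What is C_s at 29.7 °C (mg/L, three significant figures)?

C_s ≈ 7.48 mg/L

C_s = 14.652 − 0.41022×29.7 + 0.007991×29.7² − 7.7774×10⁻⁵×29.7³ = 7.480 mg/L.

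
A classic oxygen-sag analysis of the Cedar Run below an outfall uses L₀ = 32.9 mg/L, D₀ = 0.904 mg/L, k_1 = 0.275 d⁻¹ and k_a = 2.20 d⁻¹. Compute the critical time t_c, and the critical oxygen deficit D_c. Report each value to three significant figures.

t_c ≈ 0.969 d; D_c ≈ 3.15 mg/L

t_c = [1/(k_a−k_1)] ln[(k_a/k_1)(1 − D₀(k_a−k_1)/(k_1 L₀))]
= [1/(2.20−0.275)] ln[(2.20/0.275)(1 − 0.904×1.925/(0.275×32.9))]
= (1/1.925) ln[8.000 × 0.8077] = 0.5195 × ln(6.461) = 0.5195 × 1.866 = 0.9693 d.
D_c = (k_1/k_a) L₀ e^(−k_1 t_c) = (0.275/2.20) × 32.9 × e^(−0.275×0.9693) = 0.1250 × 32.9 × 0.7660 = 3.150 mg/L.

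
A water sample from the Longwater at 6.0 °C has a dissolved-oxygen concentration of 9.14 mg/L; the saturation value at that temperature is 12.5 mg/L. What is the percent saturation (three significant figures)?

73.1 % saturation

% saturation = C/C_s × 100 = 9.14/12.5 × 100 = 73.1 %.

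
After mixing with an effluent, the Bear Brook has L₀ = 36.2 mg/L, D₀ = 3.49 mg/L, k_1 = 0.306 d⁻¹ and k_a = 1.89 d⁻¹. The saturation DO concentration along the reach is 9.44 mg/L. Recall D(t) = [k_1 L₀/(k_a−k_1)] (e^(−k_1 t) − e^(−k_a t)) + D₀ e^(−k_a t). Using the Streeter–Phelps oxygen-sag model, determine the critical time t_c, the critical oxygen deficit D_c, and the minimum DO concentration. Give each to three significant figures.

t_c ≈ 0.713 d; D_c ≈ 4.71 mg/L; min DO ≈ 4.73 mg/L

t_c = [1/(k_a−k_1)] ln[(k_a/k_1)(1 − D₀(k_a−k_1)/(k_1 L₀))]
= [1/(1.89−0.306)] ln[(1.89/0.306)(1 − 3.49×1.584/(0.306×36.2))]
= (1/1.584) ln[6.176 × 0.5009] = 0.6313 × ln(3.094) = 0.6313 × 1.129 = 0.7131 d.
L(t_c) = L₀ e^(−k_1 t_c) = 36.2 × 0.8040 = 29.10 mg/L, and at the critical point k_a D_c = k_1 L, so D_c = (0.306/1.89) × 29.10 = 4.712 mg/L.
Minimum DO = C_s − D_c = 9.44 − 4.712 = 4.728 mg/L.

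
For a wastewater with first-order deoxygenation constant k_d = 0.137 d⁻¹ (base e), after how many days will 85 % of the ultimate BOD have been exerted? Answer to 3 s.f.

y/L₀ = 1 − e^(−k_d t) = 0.85 ⇒ e^(−k_d t) = 0.150
t = −ln(0.150) / 0.137 = 1.897 / 0.137 = 13.85 d.

t ≈ 13.8 d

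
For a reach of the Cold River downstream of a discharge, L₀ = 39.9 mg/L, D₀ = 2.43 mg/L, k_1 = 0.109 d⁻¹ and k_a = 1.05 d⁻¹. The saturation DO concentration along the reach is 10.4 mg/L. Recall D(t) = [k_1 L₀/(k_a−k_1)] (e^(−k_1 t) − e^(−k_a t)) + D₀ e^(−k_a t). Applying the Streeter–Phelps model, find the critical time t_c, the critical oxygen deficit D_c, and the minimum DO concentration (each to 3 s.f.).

t_c ≈ 1.61 d; D_c ≈ 3.47 mg/L; min DO ≈ 6.93 mg/L

t_c = [1/(k_a−k_1)] ln[(k_a/k_1)(1 − D₀(k_a−k_1)/(k_1 L₀))]
= [1/(1.05−0.109)] ln[(1.05/0.109)(1 − 2.43×0.9410/(0.109×39.9))]
= (1/0.9410) ln[9.633 × 0.4742] = 1.063 × ln(4.568) = 1.063 × 1.519 = 1.614 d.
D_c = (k_1/k_a) L₀ e^(−k_1 t_c) = (0.109/1.05) × 39.9 × e^(−0.109×1.614) = 0.1038 × 39.9 × 0.8386 = 3.474 mg/L.
Minimum DO = C_s − D_c = 10.4 − 3.474 = 6.926 mg/L.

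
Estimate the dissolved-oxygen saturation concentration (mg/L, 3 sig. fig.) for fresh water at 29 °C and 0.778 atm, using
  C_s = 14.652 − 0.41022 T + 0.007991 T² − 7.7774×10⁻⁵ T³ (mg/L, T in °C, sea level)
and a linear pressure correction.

At sea level: C_s = 14.652 − 0.41022×29 + 0.007991×29² − 7.7774×10⁻⁵×29³ = 7.579 mg/L.
Pressure correction: C_s' = 7.579 × 0.778 = 5.897 mg/L.

C_s ≈ 5.90 mg/L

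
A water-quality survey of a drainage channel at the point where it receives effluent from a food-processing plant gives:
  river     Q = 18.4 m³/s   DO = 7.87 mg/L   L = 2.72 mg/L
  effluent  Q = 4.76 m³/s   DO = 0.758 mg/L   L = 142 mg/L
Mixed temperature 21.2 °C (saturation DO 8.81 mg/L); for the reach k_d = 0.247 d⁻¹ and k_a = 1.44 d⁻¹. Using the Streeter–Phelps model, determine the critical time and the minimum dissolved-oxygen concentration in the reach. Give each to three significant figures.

Mixed DO = (18.4×7.87 + 4.76×0.758)/(18.4+4.76) = 148.4/23.16 = 6.408 mg/L.
Mixed L₀ = (18.4×2.72 + 4.76×142)/(23.16) = 726.0/23.16 = 31.35 mg/L.
Initial deficit D₀ = C_s − DO₀ = 8.81 − 6.408 = 2.402 mg/L.
t_c = (1/1.193) ln[(1.44/0.247)(1 − 2.402×1.193/(0.247×31.35))] = 0.8382 × ln(3.672) = 1.090 d.
D_c = (0.247/1.44) × 31.35 × e^(−0.247×1.090) = 0.1715 × 31.35 × 0.7639 = 4.107 mg/L.
Minimum DO = 8.81 − 4.107 = 4.703 mg/L.

t_c ≈ 1.09 d; minimum DO ≈ 4.70 mg/L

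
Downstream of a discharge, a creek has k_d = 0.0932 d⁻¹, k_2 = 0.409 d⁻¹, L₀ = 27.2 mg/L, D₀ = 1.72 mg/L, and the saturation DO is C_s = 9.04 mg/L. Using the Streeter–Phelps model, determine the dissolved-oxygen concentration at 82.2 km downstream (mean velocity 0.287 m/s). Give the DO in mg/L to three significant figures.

DO ≈ 4.77 mg/L

Travel time t = x/v = 82.2 km / (0.287 m/s) = 82200 m / 0.287 m/s = 286400 s = 3.315 d.
k_d L₀/(k_2−k_d) = 0.0932×27.2/(0.409−0.0932) = 2.535/0.3158 = 8.027 mg/L.
e^(−k_d t) = e^(−0.0932×3.315) = 0.7342; e^(−k_2 t) = e^(−0.409×3.315) = 0.2577.
D = 8.027 × (0.7342 − 0.2577) + 1.72 × 0.2577 = 3.825 + 0.4433 = 4.268 mg/L.
DO = C_s − D = 9.04 − 4.268 = 4.772 mg/L.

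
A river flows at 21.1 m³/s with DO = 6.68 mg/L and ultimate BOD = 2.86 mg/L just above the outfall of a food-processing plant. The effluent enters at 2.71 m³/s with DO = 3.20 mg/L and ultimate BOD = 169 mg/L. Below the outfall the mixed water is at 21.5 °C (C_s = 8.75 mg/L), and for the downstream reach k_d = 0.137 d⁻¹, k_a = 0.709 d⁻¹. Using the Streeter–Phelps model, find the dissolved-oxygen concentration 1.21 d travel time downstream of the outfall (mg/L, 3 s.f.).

DO ≈ 5.50 mg/L

Mixed DO = (21.1×6.68 + 2.71×3.20)/(21.1+2.71) = 149.6/23.81 = 6.284 mg/L.
Mixed L₀ = (21.1×2.86 + 2.71×169)/(23.81) = 518.3/23.81 = 21.77 mg/L.
Initial deficit D₀ = C_s − DO₀ = 8.75 − 6.284 = 2.466 mg/L.
D(1.21) = [0.137×21.77/(0.709−0.137)](e^(−0.137×1.21) − e^(−0.709×1.21)) + 2.466 e^(−0.709×1.21)
= 5.214 × (0.8472 − 0.4241) + 2.466 × 0.4241 = 3.252 mg/L.
DO = 8.75 − 3.252 = 5.498 mg/L.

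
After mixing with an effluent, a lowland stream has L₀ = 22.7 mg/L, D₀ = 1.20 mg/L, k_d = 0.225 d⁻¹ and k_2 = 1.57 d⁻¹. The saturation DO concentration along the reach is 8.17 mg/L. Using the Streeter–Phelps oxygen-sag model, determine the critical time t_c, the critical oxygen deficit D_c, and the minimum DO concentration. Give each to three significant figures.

At the critical point dD/dt = 0, so k_d L₀ e^(−k_d t) = k_2 D. Substituting D(t) from the Streeter–Phelps equation and solving for t gives
t_c = ln[(k_2/k_d)(1 − D₀(k_2−k_d)/(k_d L₀))] / (k_2−k_d).
Here k_2−k_d = 1.345 d⁻¹ and 1 − D₀(k_2−k_d)/(k_d L₀) = 1 − 1.20×1.345/(0.225×22.7) = 0.6840, so
t_c = ln(6.978 × 0.6840) / 1.345 = 1.563 / 1.345 = 1.162 d.
L(t_c) = L₀ e^(−k_d t_c) = 22.7 × 0.7699 = 17.48 mg/L, and at the critical point k_2 D_c = k_d L, so D_c = (0.225/1.57) × 17.48 = 2.505 mg/L.
Minimum DO = C_s − D_c = 8.17 − 2.505 = 5.665 mg/L.

t_c ≈ 1.16 d; D_c ≈ 2.50 mg/L; min DO ≈ 5.67 mg/L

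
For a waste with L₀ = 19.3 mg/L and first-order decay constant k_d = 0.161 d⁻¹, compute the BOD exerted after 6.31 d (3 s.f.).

y_t = L₀(1 − e^(−k_d t)) = 19.3 × (1 − e^(−0.161×6.31))
= 19.3 × (1 − 0.3621) = 19.3 × 0.6379 = 12.31 mg/L.

y ≈ 12.3 mg/L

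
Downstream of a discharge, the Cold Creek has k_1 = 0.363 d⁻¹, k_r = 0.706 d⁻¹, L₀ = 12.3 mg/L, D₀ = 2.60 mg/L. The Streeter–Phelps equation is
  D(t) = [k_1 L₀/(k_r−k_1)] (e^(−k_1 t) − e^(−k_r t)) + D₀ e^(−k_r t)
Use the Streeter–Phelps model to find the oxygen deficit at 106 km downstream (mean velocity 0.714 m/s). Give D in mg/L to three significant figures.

D ≈ 3.88 mg/L

Travel time t = x/v = 106 km / (0.714 m/s) = 106000 m / 0.714 m/s = 148500 s = 1.718 d.
k_1 L₀/(k_r−k_1) = 0.363×12.3/(0.706−0.363) = 4.465/0.3430 = 13.02 mg/L.
e^(−k_1 t) = e^(−0.363×1.718) = 0.5359; e^(−k_r t) = e^(−0.706×1.718) = 0.2973.
D = 13.02 × (0.5359 − 0.2973) + 2.60 × 0.2973 = 3.107 + 0.7729 = 3.880 mg/L.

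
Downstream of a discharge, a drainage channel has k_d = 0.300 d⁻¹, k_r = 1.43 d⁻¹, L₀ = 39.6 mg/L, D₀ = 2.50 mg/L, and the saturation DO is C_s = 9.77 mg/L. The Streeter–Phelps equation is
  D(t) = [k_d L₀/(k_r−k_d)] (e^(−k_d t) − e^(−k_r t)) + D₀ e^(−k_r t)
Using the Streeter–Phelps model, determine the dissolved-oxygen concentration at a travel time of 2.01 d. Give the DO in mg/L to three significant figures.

DO ≈ 4.47 mg/L

k_d L₀/(k_r−k_d) = 0.300×39.6/(1.43−0.300) = 11.88/1.130 = 10.51 mg/L.
e^(−k_d t) = e^(−0.300×2.010) = 0.5472; e^(−k_r t) = e^(−1.43×2.010) = 0.05646.
D = 10.51 × (0.5472 − 0.05646) + 2.50 × 0.05646 = 5.159 + 0.1411 = 5.300 mg/L.
DO = C_s − D = 9.77 − 5.300 = 4.470 mg/L.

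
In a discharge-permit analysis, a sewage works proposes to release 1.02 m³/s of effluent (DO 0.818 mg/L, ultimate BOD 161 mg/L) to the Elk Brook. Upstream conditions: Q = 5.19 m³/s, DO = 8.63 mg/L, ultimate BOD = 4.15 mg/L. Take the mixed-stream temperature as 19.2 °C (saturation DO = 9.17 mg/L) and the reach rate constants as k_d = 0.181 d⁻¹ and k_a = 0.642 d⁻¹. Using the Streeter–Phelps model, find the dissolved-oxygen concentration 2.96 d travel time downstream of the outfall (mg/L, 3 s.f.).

DO ≈ 3.78 mg/L

Mixed DO = (5.19×8.63 + 1.02×0.818)/(5.19+1.02) = 45.62/6.210 = 7.347 mg/L.
Mixed L₀ = (5.19×4.15 + 1.02×161)/(6.210) = 185.8/6.210 = 29.91 mg/L.
Initial deficit D₀ = C_s − DO₀ = 9.17 − 7.347 = 1.823 mg/L.
D(2.96) = [0.181×29.91/(0.642−0.181)](e^(−0.181×2.96) − e^(−0.642×2.96)) + 1.823 e^(−0.642×2.96)
= 11.74 × (0.5852 − 0.1495) + 1.823 × 0.1495 = 5.390 mg/L.
DO = 9.17 − 5.390 = 3.780 mg/L.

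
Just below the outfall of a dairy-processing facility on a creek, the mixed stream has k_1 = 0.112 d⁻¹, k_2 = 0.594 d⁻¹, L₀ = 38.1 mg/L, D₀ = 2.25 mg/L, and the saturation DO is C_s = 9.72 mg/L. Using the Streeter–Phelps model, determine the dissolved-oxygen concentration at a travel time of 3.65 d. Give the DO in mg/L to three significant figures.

k_1 L₀/(k_2−k_1) = 0.112×38.1/(0.594−0.112) = 4.267/0.4820 = 8.853 mg/L.
e^(−k_1 t) = e^(−0.112×3.650) = 0.6644; e^(−k_2 t) = e^(−0.594×3.650) = 0.1144.
D = 8.853 × (0.6644 − 0.1144) + 2.25 × 0.1144 = 4.870 + 0.2574 = 5.127 mg/L.
DO = C_s − D = 9.72 − 5.127 = 4.593 mg/L.

DO ≈ 4.59 mg/L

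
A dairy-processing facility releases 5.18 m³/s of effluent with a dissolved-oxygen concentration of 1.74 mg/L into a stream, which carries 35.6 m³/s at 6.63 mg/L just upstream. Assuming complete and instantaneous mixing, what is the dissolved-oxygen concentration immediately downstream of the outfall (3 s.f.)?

Flow-weighted mixing: C = (Q_r C_r + Q_w C_w)/(Q_r + Q_w)
= (35.6×6.63 + 5.18×1.74)/(35.6 + 5.18) = 245.0/40.78 = 6.009 mg/L.

6.01 mg/L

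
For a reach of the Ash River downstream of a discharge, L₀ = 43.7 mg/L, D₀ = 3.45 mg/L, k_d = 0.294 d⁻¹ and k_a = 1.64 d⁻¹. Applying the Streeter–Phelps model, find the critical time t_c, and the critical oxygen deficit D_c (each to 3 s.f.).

t_c ≈ 0.944 d; D_c ≈ 5.94 mg/L

With k_a/k_d = 5.578 and 1 − D₀(k_a−k_d)/(k_d L₀) = 0.6386,
t_c = ln(5.578 × 0.6386) / (1.64 − 0.294) = ln(3.562) / 1.346 = 1.270/1.346 = 0.9438 d.
D_c = (k_d/k_a) L₀ e^(−k_d t_c) = (0.294/1.64) × 43.7 × e^(−0.294×0.9438) = 0.1793 × 43.7 × 0.7577 = 5.936 mg/L.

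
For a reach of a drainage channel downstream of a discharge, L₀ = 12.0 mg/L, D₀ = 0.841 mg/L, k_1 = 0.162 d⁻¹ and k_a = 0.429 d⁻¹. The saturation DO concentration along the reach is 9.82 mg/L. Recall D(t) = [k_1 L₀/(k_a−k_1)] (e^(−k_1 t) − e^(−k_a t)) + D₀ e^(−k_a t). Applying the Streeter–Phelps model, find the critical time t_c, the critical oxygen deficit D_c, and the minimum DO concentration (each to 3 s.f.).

With k_a/k_1 = 2.648 and 1 − D₀(k_a−k_1)/(k_1 L₀) = 0.8845,
t_c = ln(2.648 × 0.8845) / (0.429 − 0.162) = ln(2.342) / 0.2670 = 0.8511/0.2670 = 3.188 d.
L(t_c) = L₀ e^(−k_1 t_c) = 12.0 × 0.5967 = 7.160 mg/L, and at the critical point k_a D_c = k_1 L, so D_c = (0.162/0.429) × 7.160 = 2.704 mg/L.
Minimum DO = C_s − D_c = 9.82 − 2.704 = 7.116 mg/L.

t_c ≈ 3.19 d; D_c ≈ 2.70 mg/L; min DO ≈ 7.12 mg/L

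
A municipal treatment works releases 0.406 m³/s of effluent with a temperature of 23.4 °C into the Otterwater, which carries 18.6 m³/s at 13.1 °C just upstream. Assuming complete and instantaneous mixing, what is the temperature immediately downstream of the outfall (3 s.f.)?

Flow-weighted mixing: C = (Q_r C_r + Q_w C_w)/(Q_r + Q_w)
= (18.6×13.1 + 0.406×23.4)/(18.6 + 0.406) = 253.2/19.01 = 13.32 °C.

13.3 °C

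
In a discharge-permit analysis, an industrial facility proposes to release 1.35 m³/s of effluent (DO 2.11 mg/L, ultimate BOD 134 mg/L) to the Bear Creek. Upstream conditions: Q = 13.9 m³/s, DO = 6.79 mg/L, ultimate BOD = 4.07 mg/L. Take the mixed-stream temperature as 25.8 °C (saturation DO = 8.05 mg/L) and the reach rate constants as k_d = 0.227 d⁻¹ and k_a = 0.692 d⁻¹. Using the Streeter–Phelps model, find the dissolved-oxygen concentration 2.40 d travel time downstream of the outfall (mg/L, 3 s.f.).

Mixed DO = (13.9×6.79 + 1.35×2.11)/(13.9+1.35) = 97.23/15.25 = 6.376 mg/L.
Mixed L₀ = (13.9×4.07 + 1.35×134)/(15.25) = 237.5/15.25 = 15.57 mg/L.
Initial deficit D₀ = C_s − DO₀ = 8.05 − 6.376 = 1.674 mg/L.
D(2.40) = [0.227×15.57/(0.692−0.227)](e^(−0.227×2.40) − e^(−0.692×2.40)) + 1.674 e^(−0.692×2.40)
= 7.602 × (0.5800 − 0.1900) + 1.674 × 0.1900 = 3.283 mg/L.
DO = 8.05 − 3.283 = 4.767 mg/L.

DO ≈ 4.77 mg/L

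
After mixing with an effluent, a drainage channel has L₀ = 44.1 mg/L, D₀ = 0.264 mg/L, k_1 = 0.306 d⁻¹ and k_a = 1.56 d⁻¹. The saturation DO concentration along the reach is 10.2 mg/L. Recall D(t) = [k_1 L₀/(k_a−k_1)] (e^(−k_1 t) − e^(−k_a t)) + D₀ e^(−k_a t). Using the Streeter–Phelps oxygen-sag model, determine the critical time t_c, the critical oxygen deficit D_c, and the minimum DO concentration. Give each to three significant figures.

t_c ≈ 1.28 d; D_c ≈ 5.85 mg/L; min DO ≈ 4.35 mg/L

At the critical point dD/dt = 0, so k_1 L₀ e^(−k_1 t) = k_a D. Substituting D(t) from the Streeter–Phelps equation and solving for t gives
t_c = ln[(k_a/k_1)(1 − D₀(k_a−k_1)/(k_1 L₀))] / (k_a−k_1).
Here k_a−k_1 = 1.254 d⁻¹ and 1 − D₀(k_a−k_1)/(k_1 L₀) = 1 − 0.264×1.254/(0.306×44.1) = 0.9755, so
t_c = ln(5.098 × 0.9755) / 1.254 = 1.604 / 1.254 = 1.279 d.
L(t_c) = L₀ e^(−k_1 t_c) = 44.1 × 0.6761 = 29.82 mg/L, and at the critical point k_a D_c = k_1 L, so D_c = (0.306/1.56) × 29.82 = 5.849 mg/L.
Minimum DO = C_s − D_c = 10.2 − 5.849 = 4.351 mg/L.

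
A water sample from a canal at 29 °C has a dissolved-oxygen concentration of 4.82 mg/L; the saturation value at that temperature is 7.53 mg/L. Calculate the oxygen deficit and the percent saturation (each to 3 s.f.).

D = C_s − C = 7.53 − 4.82 = 2.71 mg/L.
% saturation = 4.82/7.53 × 100 = 64.0 %.

D ≈ 2.71 mg/L; 64.0 % saturation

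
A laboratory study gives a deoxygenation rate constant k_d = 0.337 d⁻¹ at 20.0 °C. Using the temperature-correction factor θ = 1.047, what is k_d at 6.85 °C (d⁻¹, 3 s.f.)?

k_d ≈ 0.184 d⁻¹

k_d(T₂) = k_d(T₁) · θ^(T₂−T₁) = 0.337 × 1.047^(6.85−20.0)
= 0.337 × 1.047^-13.2 = 0.337 × 0.5466 = 0.1842 d⁻¹.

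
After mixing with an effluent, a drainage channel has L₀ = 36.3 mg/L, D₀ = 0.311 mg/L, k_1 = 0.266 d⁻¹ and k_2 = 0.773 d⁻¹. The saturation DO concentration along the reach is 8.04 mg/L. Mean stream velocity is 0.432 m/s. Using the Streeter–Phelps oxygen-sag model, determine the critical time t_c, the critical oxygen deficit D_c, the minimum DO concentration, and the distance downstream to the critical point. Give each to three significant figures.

t_c ≈ 2.07 d; D_c ≈ 7.20 mg/L; min DO ≈ 0.841 mg/L; x_c ≈ 77.3 km

With k_2/k_1 = 2.906 and 1 − D₀(k_2−k_1)/(k_1 L₀) = 0.9837,
t_c = ln(2.906 × 0.9837) / (0.773 − 0.266) = ln(2.859) / 0.5070 = 1.050/0.5070 = 2.072 d.
L(t_c) = L₀ e^(−k_1 t_c) = 36.3 × 0.5763 = 20.92 mg/L, and at the critical point k_2 D_c = k_1 L, so D_c = (0.266/0.773) × 20.92 = 7.199 mg/L.
Minimum DO = C_s − D_c = 8.04 − 7.199 = 0.8407 mg/L.
x_c = v t_c = 0.432 m/s × 2.072 d × 86400 s/d = 77320 m ≈ 77.3 km.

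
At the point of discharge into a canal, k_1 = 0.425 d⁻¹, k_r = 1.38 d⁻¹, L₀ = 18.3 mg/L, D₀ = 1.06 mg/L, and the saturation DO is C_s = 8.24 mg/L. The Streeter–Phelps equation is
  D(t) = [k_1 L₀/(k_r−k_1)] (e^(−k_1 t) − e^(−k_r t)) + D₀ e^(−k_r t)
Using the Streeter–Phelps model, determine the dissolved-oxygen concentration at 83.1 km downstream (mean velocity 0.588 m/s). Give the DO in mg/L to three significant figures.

Travel time t = x/v = 83.1 km / (0.588 m/s) = 83100 m / 0.588 m/s = 141300 s = 1.636 d.
k_1 L₀/(k_r−k_1) = 0.425×18.3/(1.38−0.425) = 7.777/0.9550 = 8.144 mg/L.
e^(−k_1 t) = e^(−0.425×1.636) = 0.4990; e^(−k_r t) = e^(−1.38×1.636) = 0.1046.
D = 8.144 × (0.4990 − 0.1046) + 1.06 × 0.1046 = 3.212 + 0.1109 = 3.322 mg/L.
DO = C_s − D = 8.24 − 3.322 = 4.918 mg/L.

DO ≈ 4.92 mg/L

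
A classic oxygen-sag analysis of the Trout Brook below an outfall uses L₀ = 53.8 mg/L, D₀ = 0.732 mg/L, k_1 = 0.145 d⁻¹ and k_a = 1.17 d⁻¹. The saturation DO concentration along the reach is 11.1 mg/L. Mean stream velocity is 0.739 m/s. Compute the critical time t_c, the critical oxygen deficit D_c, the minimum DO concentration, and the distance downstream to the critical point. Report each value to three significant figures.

At the critical point dD/dt = 0, so k_1 L₀ e^(−k_1 t) = k_a D. Substituting D(t) from the Streeter–Phelps equation and solving for t gives
t_c = ln[(k_a/k_1)(1 − D₀(k_a−k_1)/(k_1 L₀))] / (k_a−k_1).
Here k_a−k_1 = 1.025 d⁻¹ and 1 − D₀(k_a−k_1)/(k_1 L₀) = 1 − 0.732×1.025/(0.145×53.8) = 0.9038, so
t_c = ln(8.069 × 0.9038) / 1.025 = 1.987 / 1.025 = 1.938 d.
D_c = (k_1/k_a) L₀ e^(−k_1 t_c) = (0.145/1.17) × 53.8 × e^(−0.145×1.938) = 0.1239 × 53.8 × 0.7550 = 5.034 mg/L.
Minimum DO = C_s − D_c = 11.1 − 5.034 = 6.066 mg/L.
x_c = v t_c = 0.739 m/s × 1.938 d × 86400 s/d = 123800 m ≈ 124 km.

t_c ≈ 1.94 d; D_c ≈ 5.03 mg/L; min DO ≈ 6.07 mg/L; x_c ≈ 124 km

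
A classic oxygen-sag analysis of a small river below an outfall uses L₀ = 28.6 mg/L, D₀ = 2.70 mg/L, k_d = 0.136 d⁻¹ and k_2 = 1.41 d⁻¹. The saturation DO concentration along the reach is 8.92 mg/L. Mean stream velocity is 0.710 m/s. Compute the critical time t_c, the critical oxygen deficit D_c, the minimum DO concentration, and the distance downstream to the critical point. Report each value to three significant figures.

t_c ≈ 0.142 d; D_c ≈ 2.71 mg/L; min DO ≈ 6.21 mg/L; x_c ≈ 8.74 km

With k_2/k_d = 10.37 and 1 − D₀(k_2−k_d)/(k_d L₀) = 0.1156,
t_c = ln(10.37 × 0.1156) / (1.41 − 0.136) = ln(1.199) / 1.274 = 0.1814/1.274 = 0.1424 d.
L(t_c) = L₀ e^(−k_d t_c) = 28.6 × 0.9808 = 28.05 mg/L, and at the critical point k_2 D_c = k_d L, so D_c = (0.136/1.41) × 28.05 = 2.706 mg/L.
Minimum DO = C_s − D_c = 8.92 − 2.706 = 6.214 mg/L.
x_c = v t_c = 0.710 m/s × 0.1424 d × 86400 s/d = 8736 m ≈ 8.74 km.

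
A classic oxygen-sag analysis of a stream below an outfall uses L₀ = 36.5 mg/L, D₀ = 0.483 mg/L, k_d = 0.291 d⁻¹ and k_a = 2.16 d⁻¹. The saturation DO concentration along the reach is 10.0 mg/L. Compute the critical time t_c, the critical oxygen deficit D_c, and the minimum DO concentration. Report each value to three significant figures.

t_c ≈ 1.02 d; D_c ≈ 3.65 mg/L; min DO ≈ 6.35 mg/L

With k_a/k_d = 7.423 and 1 − D₀(k_a−k_d)/(k_d L₀) = 0.9150,
t_c = ln(7.423 × 0.9150) / (2.16 − 0.291) = ln(6.792) / 1.869 = 1.916/1.869 = 1.025 d.
L(t_c) = L₀ e^(−k_d t_c) = 36.5 × 0.7421 = 27.09 mg/L, and at the critical point k_a D_c = k_d L, so D_c = (0.291/2.16) × 27.09 = 3.649 mg/L.
Minimum DO = C_s − D_c = 10.0 − 3.649 = 6.351 mg/L.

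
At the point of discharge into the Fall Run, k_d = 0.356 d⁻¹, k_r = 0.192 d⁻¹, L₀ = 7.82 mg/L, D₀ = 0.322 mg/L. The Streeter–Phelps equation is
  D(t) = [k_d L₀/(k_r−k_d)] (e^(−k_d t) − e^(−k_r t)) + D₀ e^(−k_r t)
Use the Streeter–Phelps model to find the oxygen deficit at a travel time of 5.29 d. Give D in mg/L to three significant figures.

D ≈ 3.68 mg/L

k_d L₀/(k_r−k_d) = 0.356×7.82/(0.192−0.356) = 2.784/-0.1640 = -16.98 mg/L.
e^(−k_d t) = e^(−0.356×5.290) = 0.1521; e^(−k_r t) = e^(−0.192×5.290) = 0.3622.
D = -16.98 × (0.1521 − 0.3622) + 0.322 × 0.3622 = 3.566 + 0.1166 = 3.682 mg/L.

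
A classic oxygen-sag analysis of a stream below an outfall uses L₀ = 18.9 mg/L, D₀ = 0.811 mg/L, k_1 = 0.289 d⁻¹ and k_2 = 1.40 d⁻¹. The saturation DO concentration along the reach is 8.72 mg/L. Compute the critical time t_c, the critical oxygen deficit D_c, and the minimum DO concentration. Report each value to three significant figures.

t_c ≈ 1.26 d; D_c ≈ 2.71 mg/L; min DO ≈ 6.01 mg/L

t_c = [1/(k_2−k_1)] ln[(k_2/k_1)(1 − D₀(k_2−k_1)/(k_1 L₀))]
= [1/(1.40−0.289)] ln[(1.40/0.289)(1 − 0.811×1.111/(0.289×18.9))]
= (1/1.111) ln[4.844 × 0.8350] = 0.9001 × ln(4.045) = 0.9001 × 1.398 = 1.258 d.
L(t_c) = L₀ e^(−k_1 t_c) = 18.9 × 0.6952 = 13.14 mg/L, and at the critical point k_2 D_c = k_1 L, so D_c = (0.289/1.40) × 13.14 = 2.712 mg/L.
Minimum DO = C_s − D_c = 8.72 − 2.712 = 6.008 mg/L.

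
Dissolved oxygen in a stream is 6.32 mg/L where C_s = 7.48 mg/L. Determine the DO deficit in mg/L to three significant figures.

D = C_s − C = 7.48 − 6.32 = 1.16 mg/L.

D ≈ 1.16 mg/L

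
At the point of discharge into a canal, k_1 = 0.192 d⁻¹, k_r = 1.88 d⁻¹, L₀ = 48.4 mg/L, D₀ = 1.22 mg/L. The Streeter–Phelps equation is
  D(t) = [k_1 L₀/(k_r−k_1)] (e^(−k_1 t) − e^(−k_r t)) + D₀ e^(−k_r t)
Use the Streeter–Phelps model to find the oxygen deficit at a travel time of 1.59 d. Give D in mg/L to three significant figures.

k_1 L₀/(k_r−k_1) = 0.192×48.4/(1.88−0.192) = 9.293/1.688 = 5.505 mg/L.
e^(−k_1 t) = e^(−0.192×1.590) = 0.7369; e^(−k_r t) = e^(−1.88×1.590) = 0.05033.
D = 5.505 × (0.7369 − 0.05033) + 1.22 × 0.05033 = 3.780 + 0.06140 = 3.841 mg/L.

D ≈ 3.84 mg/L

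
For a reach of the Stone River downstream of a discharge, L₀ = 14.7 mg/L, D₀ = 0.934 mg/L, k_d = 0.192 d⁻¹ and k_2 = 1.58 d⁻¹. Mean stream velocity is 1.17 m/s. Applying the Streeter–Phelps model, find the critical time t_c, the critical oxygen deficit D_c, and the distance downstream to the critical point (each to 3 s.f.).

t_c = [1/(k_2−k_d)] ln[(k_2/k_d)(1 − D₀(k_2−k_d)/(k_d L₀))]
= [1/(1.58−0.192)] ln[(1.58/0.192)(1 − 0.934×1.388/(0.192×14.7))]
= (1/1.388) ln[8.229 × 0.5407] = 0.7205 × ln(4.449) = 0.7205 × 1.493 = 1.075 d.
D_c = (k_d/k_2) L₀ e^(−k_d t_c) = (0.192/1.58) × 14.7 × e^(−0.192×1.075) = 0.1215 × 14.7 × 0.8134 = 1.453 mg/L.
x_c = v t_c = 1.17 m/s × 1.075 d × 86400 s/d = 108700 m ≈ 109 km.

t_c ≈ 1.08 d; D_c ≈ 1.45 mg/L; x_c ≈ 109 km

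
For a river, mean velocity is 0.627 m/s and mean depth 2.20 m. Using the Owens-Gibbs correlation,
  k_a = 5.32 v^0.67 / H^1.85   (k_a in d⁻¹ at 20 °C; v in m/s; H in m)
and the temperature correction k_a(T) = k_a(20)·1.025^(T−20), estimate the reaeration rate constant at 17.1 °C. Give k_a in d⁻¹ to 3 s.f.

k_a(20) = 5.32 × 0.627^0.67 / 2.20^1.85 = 5.32 × 0.7314 / 4.300 = 0.9049 d⁻¹.
k_a(17.1) = 0.9049 × 1.025^(17.1−20) = 0.9049 × 0.9309 = 0.8424 d⁻¹.

k_a ≈ 0.842 d⁻¹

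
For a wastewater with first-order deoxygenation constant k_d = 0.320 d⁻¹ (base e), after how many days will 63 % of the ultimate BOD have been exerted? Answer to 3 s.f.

t ≈ 3.11 d

y/L₀ = 1 − e^(−k_d t) = 0.63 ⇒ e^(−k_d t) = 0.370
t = −ln(0.370) / 0.320 = 0.9943 / 0.320 = 3.107 d.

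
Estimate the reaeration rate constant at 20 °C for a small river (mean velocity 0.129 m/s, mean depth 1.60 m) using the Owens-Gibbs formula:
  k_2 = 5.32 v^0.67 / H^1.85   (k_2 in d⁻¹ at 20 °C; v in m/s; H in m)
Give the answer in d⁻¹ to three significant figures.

k_2 ≈ 0.565 d⁻¹

k_2 = 5.32 × 0.129^0.67 / 1.60^1.85 = 5.32 × 0.2536 / 2.386 = 0.5654 d⁻¹.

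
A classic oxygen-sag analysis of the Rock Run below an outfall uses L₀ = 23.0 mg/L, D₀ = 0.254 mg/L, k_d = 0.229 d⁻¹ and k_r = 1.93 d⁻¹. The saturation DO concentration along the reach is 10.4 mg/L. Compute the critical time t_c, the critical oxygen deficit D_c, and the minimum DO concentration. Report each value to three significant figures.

t_c ≈ 1.20 d; D_c ≈ 2.07 mg/L; min DO ≈ 8.33 mg/L

At the critical point dD/dt = 0, so k_d L₀ e^(−k_d t) = k_r D. Substituting D(t) from the Streeter–Phelps equation and solving for t gives
t_c = ln[(k_r/k_d)(1 − D₀(k_r−k_d)/(k_d L₀))] / (k_r−k_d).
Here k_r−k_d = 1.701 d⁻¹ and 1 − D₀(k_r−k_d)/(k_d L₀) = 1 − 0.254×1.701/(0.229×23.0) = 0.9180, so
t_c = ln(8.428 × 0.9180) / 1.701 = 2.046 / 1.701 = 1.203 d.
L(t_c) = L₀ e^(−k_d t_c) = 23.0 × 0.7592 = 17.46 mg/L, and at the critical point k_r D_c = k_d L, so D_c = (0.229/1.93) × 17.46 = 2.072 mg/L.
Minimum DO = C_s − D_c = 10.4 − 2.072 = 8.328 mg/L.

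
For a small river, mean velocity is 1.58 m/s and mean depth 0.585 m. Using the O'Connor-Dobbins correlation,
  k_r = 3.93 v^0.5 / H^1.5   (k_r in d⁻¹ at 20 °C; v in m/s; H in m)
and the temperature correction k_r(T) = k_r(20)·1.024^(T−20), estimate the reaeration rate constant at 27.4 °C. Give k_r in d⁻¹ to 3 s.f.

k_r(20) = 3.93 × 1.58^0.5 / 0.585^1.5 = 3.93 × 1.257 / 0.4474 = 11.04 d⁻¹.
k_r(27.4) = 11.04 × 1.024^(27.4−20) = 11.04 × 1.192 = 13.16 d⁻¹.

k_r ≈ 13.2 d⁻¹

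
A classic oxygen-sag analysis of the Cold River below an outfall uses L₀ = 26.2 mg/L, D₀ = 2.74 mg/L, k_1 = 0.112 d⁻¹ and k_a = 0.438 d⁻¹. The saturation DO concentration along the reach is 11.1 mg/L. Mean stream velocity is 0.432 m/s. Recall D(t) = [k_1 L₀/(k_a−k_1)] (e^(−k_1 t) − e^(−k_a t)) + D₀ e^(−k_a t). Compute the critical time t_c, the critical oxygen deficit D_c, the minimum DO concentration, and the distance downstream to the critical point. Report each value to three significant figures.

t_c ≈ 3.07 d; D_c ≈ 4.75 mg/L; min DO ≈ 6.35 mg/L; x_c ≈ 115 km

t_c = [1/(k_a−k_1)] ln[(k_a/k_1)(1 − D₀(k_a−k_1)/(k_1 L₀))]
= [1/(0.438−0.112)] ln[(0.438/0.112)(1 − 2.74×0.3260/(0.112×26.2))]
= (1/0.3260) ln[3.911 × 0.6956] = 3.067 × ln(2.720) = 3.067 × 1.001 = 3.070 d.
L(t_c) = L₀ e^(−k_1 t_c) = 26.2 × 0.7091 = 18.58 mg/L, and at the critical point k_a D_c = k_1 L, so D_c = (0.112/0.438) × 18.58 = 4.750 mg/L.
Minimum DO = C_s − D_c = 11.1 − 4.750 = 6.350 mg/L.
x_c = v t_c = 0.432 m/s × 3.070 d × 86400 s/d = 114600 m ≈ 115 km.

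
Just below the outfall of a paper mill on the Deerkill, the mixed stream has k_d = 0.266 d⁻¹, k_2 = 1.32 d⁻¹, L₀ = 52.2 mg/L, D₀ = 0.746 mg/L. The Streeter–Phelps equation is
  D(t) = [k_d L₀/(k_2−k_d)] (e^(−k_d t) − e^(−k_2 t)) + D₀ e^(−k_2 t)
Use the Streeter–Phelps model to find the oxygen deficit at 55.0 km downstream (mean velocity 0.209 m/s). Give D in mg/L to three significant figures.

D ≈ 5.64 mg/L

Travel time t = x/v = 55.0 km / (0.209 m/s) = 55000 m / 0.209 m/s = 263200 s = 3.046 d.
k_d L₀/(k_2−k_d) = 0.266×52.2/(1.32−0.266) = 13.89/1.054 = 13.17 mg/L.
e^(−k_d t) = e^(−0.266×3.046) = 0.4448; e^(−k_2 t) = e^(−1.32×3.046) = 0.01794.
D = 13.17 × (0.4448 − 0.01794) + 0.746 × 0.01794 = 5.623 + 0.01339 = 5.636 mg/L.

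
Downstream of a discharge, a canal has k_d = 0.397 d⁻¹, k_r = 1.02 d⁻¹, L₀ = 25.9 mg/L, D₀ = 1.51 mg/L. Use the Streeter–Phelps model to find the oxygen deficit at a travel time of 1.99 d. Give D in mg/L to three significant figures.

D ≈ 5.52 mg/L

k_d L₀/(k_r−k_d) = 0.397×25.9/(1.02−0.397) = 10.28/0.6230 = 16.50 mg/L.
e^(−k_d t) = e^(−0.397×1.990) = 0.4538; e^(−k_r t) = e^(−1.02×1.990) = 0.1314.
D = 16.50 × (0.4538 − 0.1314) + 1.51 × 0.1314 = 5.322 + 0.1984 = 5.521 mg/L.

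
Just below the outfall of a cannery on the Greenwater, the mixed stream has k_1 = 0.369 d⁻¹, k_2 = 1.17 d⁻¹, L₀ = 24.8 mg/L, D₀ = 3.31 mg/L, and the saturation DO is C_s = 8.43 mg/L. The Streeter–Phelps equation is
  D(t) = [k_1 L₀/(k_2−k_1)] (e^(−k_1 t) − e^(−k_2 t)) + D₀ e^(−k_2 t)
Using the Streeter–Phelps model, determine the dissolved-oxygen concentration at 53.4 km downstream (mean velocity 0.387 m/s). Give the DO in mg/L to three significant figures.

DO ≈ 3.35 mg/L

Travel time t = x/v = 53.4 km / (0.387 m/s) = 53400 m / 0.387 m/s = 138000 s = 1.597 d.
k_1 L₀/(k_2−k_1) = 0.369×24.8/(1.17−0.369) = 9.151/0.8010 = 11.42 mg/L.
e^(−k_1 t) = e^(−0.369×1.597) = 0.5547; e^(−k_2 t) = e^(−1.17×1.597) = 0.1543.
D = 11.42 × (0.5547 − 0.1543) + 3.31 × 0.1543 = 4.574 + 0.5109 = 5.085 mg/L.
DO = C_s − D = 8.43 − 5.085 = 3.345 mg/L.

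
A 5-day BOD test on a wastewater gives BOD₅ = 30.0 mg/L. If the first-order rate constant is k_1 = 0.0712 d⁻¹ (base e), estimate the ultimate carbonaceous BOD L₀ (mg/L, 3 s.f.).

L₀ ≈ 100 mg/L

BOD₅ = L₀(1 − e^(−5k_1)) ⇒ L₀ = BOD₅ / (1 − e^(−5×0.0712))
= 30.0 / (1 − 0.7005) = 30.0 / 0.2995 = 100.2 mg/L.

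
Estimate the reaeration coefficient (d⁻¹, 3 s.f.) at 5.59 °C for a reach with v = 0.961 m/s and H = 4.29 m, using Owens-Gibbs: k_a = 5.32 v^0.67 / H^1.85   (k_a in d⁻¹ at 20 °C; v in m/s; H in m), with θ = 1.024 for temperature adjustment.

k_a ≈ 0.249 d⁻¹

k_a(20) = 5.32 × 0.961^0.67 / 4.29^1.85 = 5.32 × 0.9737 / 14.79 = 0.3502 d⁻¹.
k_a(5.59) = 0.3502 × 1.024^(5.59−20) = 0.3502 × 0.7105 = 0.2488 d⁻¹.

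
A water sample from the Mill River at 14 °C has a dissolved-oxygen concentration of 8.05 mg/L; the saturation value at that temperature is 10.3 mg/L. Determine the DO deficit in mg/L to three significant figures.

D = C_s − C = 10.3 − 8.05 = 2.25 mg/L.

D ≈ 2.25 mg/L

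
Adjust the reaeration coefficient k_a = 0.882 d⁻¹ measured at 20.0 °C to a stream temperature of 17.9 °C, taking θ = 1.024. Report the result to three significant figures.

k_a(T₂) = k_a(T₁) · θ^(T₂−T₁) = 0.882 × 1.024^(17.9−20.0)
= 0.882 × 1.024^-2.10 = 0.882 × 0.9514 = 0.8391 d⁻¹.

k_a ≈ 0.839 d⁻¹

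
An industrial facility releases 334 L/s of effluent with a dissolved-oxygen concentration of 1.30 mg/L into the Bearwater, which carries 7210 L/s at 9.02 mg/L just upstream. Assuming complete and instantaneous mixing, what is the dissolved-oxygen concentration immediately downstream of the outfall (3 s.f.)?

8.68 mg/L

Flow-weighted mixing: C = (Q_r C_r + Q_w C_w)/(Q_r + Q_w)
= (7210×9.02 + 334×1.30)/(7210 + 334) = 65470/7544 = 8.678 mg/L.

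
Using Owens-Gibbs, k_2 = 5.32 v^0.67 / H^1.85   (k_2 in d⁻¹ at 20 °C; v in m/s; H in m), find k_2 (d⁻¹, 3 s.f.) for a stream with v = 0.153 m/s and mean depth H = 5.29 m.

k_2 = 5.32 × 0.153^0.67 / 5.29^1.85 = 5.32 × 0.2843 / 21.80 = 0.06938 d⁻¹.

k_2 ≈ 0.0694 d⁻¹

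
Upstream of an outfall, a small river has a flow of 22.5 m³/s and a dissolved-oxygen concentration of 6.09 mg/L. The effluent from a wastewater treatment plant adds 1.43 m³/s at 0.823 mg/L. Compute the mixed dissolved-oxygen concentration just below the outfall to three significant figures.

5.78 mg/L

Flow-weighted mixing: C = (Q_r C_r + Q_w C_w)/(Q_r + Q_w)
= (22.5×6.09 + 1.43×0.823)/(22.5 + 1.43) = 138.2/23.93 = 5.775 mg/L.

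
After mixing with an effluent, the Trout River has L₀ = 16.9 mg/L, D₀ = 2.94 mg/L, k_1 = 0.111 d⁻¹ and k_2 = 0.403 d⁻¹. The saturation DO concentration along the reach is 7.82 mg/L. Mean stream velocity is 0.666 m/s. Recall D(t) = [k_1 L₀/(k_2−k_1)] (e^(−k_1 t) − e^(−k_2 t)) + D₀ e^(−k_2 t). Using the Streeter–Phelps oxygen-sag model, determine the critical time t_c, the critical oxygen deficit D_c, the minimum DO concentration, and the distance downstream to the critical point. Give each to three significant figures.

At the critical point dD/dt = 0, so k_1 L₀ e^(−k_1 t) = k_2 D. Substituting D(t) from the Streeter–Phelps equation and solving for t gives
t_c = ln[(k_2/k_1)(1 − D₀(k_2−k_1)/(k_1 L₀))] / (k_2−k_1).
Here k_2−k_1 = 0.2920 d⁻¹ and 1 − D₀(k_2−k_1)/(k_1 L₀) = 1 − 2.94×0.2920/(0.111×16.9) = 0.5424, so
t_c = ln(3.631 × 0.5424) / 0.2920 = 0.6776 / 0.2920 = 2.321 d.
D_c = (k_1/k_2) L₀ e^(−k_1 t_c) = (0.111/0.403) × 16.9 × e^(−0.111×2.321) = 0.2754 × 16.9 × 0.7729 = 3.598 mg/L.
Minimum DO = C_s − D_c = 7.82 − 3.598 = 4.222 mg/L.
x_c = v t_c = 0.666 m/s × 2.321 d × 86400 s/d = 133500 m ≈ 134 km.

t_c ≈ 2.32 d; D_c ≈ 3.60 mg/L; min DO ≈ 4.22 mg/L; x_c ≈ 134 km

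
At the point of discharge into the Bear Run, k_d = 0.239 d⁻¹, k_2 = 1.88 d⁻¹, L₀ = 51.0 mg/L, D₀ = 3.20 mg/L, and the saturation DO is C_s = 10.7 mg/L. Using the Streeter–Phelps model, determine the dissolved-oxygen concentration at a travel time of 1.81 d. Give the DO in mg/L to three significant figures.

k_d L₀/(k_2−k_d) = 0.239×51.0/(1.88−0.239) = 12.19/1.641 = 7.428 mg/L.
e^(−k_d t) = e^(−0.239×1.810) = 0.6488; e^(−k_2 t) = e^(−1.88×1.810) = 0.03328.
D = 7.428 × (0.6488 − 0.03328) + 3.20 × 0.03328 = 4.572 + 0.1065 = 4.679 mg/L.
DO = C_s − D = 10.7 − 4.679 = 6.021 mg/L.

DO ≈ 6.02 mg/L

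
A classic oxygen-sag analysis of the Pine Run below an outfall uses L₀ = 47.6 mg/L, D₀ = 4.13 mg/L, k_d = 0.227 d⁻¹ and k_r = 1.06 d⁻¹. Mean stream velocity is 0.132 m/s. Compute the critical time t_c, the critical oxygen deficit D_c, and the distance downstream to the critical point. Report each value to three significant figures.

t_c = [1/(k_r−k_d)] ln[(k_r/k_d)(1 − D₀(k_r−k_d)/(k_d L₀))]
= [1/(1.06−0.227)] ln[(1.06/0.227)(1 − 4.13×0.8330/(0.227×47.6))]
= (1/0.8330) ln[4.670 × 0.6816] = 1.200 × ln(3.183) = 1.200 × 1.158 = 1.390 d.
L(t_c) = L₀ e^(−k_d t_c) = 47.6 × 0.7294 = 34.72 mg/L, and at the critical point k_r D_c = k_d L, so D_c = (0.227/1.06) × 34.72 = 7.435 mg/L.
x_c = v t_c = 0.132 m/s × 1.390 d × 86400 s/d = 15850 m ≈ 15.9 km.

t_c ≈ 1.39 d; D_c ≈ 7.44 mg/L; x_c ≈ 15.9 km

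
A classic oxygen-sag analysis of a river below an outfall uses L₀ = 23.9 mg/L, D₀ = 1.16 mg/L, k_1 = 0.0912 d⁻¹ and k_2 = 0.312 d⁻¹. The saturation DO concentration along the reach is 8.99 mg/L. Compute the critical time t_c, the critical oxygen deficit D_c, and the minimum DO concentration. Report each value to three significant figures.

t_c ≈ 5.00 d; D_c ≈ 4.43 mg/L; min DO ≈ 4.56 mg/L

At the critical point dD/dt = 0, so k_1 L₀ e^(−k_1 t) = k_2 D. Substituting D(t) from the Streeter–Phelps equation and solving for t gives
t_c = ln[(k_2/k_1)(1 − D₀(k_2−k_1)/(k_1 L₀))] / (k_2−k_1).
Here k_2−k_1 = 0.2208 d⁻¹ and 1 − D₀(k_2−k_1)/(k_1 L₀) = 1 − 1.16×0.2208/(0.0912×23.9) = 0.8825, so
t_c = ln(3.421 × 0.8825) / 0.2208 = 1.105 / 0.2208 = 5.004 d.
D_c = (k_1/k_2) L₀ e^(−k_1 t_c) = (0.0912/0.312) × 23.9 × e^(−0.0912×5.004) = 0.2923 × 23.9 × 0.6336 = 4.426 mg/L.
Minimum DO = C_s − D_c = 8.99 − 4.426 = 4.564 mg/L.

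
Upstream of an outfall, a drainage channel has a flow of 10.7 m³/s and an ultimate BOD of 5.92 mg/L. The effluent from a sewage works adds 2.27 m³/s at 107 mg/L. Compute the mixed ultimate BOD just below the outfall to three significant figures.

Flow-weighted mixing: C = (Q_r C_r + Q_w C_w)/(Q_r + Q_w)
= (10.7×5.92 + 2.27×107)/(10.7 + 2.27) = 306.2/12.97 = 23.61 mg/L.

23.6 mg/L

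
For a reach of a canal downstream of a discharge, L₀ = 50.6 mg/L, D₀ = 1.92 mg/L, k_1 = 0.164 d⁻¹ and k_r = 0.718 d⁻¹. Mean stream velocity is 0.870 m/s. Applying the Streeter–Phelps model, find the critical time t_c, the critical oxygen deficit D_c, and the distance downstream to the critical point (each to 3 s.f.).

t_c ≈ 2.42 d; D_c ≈ 7.77 mg/L; x_c ≈ 182 km

With k_r/k_1 = 4.378 and 1 − D₀(k_r−k_1)/(k_1 L₀) = 0.8718,
t_c = ln(4.378 × 0.8718) / (0.718 − 0.164) = ln(3.817) / 0.5540 = 1.339/0.5540 = 2.418 d.
L(t_c) = L₀ e^(−k_1 t_c) = 50.6 × 0.6727 = 34.04 mg/L, and at the critical point k_r D_c = k_1 L, so D_c = (0.164/0.718) × 34.04 = 7.774 mg/L.
x_c = v t_c = 0.870 m/s × 2.418 d × 86400 s/d = 181700 m ≈ 182 km.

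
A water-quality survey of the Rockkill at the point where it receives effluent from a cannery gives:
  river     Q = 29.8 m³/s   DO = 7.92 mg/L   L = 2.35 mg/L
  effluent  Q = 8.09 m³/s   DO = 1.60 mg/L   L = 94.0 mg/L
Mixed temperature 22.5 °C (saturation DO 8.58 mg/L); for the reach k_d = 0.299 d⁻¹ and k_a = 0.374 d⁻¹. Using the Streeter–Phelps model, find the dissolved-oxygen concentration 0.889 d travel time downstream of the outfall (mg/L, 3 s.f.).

DO ≈ 2.82 mg/L

Mixed DO = (29.8×7.92 + 8.09×1.60)/(29.8+8.09) = 249.0/37.89 = 6.571 mg/L.
Mixed L₀ = (29.8×2.35 + 8.09×94.0)/(37.89) = 830.5/37.89 = 21.92 mg/L.
Initial deficit D₀ = C_s − DO₀ = 8.58 − 6.571 = 2.009 mg/L.
D(0.889) = [0.299×21.92/(0.374−0.299)](e^(−0.299×0.889) − e^(−0.374×0.889)) + 2.009 e^(−0.374×0.889)
= 87.38 × (0.7666 − 0.7171) + 2.009 × 0.7171 = 5.762 mg/L.
DO = 8.58 − 5.762 = 2.818 mg/L.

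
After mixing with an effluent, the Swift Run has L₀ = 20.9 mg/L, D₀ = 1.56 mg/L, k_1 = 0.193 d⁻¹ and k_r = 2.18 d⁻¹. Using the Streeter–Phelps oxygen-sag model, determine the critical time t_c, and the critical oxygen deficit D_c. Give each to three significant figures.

t_c ≈ 0.484 d; D_c ≈ 1.69 mg/L

With k_r/k_1 = 11.30 and 1 − D₀(k_r−k_1)/(k_1 L₀) = 0.2315,
t_c = ln(11.30 × 0.2315) / (2.18 − 0.193) = ln(2.615) / 1.987 = 0.9614/1.987 = 0.4838 d.
D_c = (k_1/k_r) L₀ e^(−k_1 t_c) = (0.193/2.18) × 20.9 × e^(−0.193×0.4838) = 0.08853 × 20.9 × 0.9108 = 1.685 mg/L.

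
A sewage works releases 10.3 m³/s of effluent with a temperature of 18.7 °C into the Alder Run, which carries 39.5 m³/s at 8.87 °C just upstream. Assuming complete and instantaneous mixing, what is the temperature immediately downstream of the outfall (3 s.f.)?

10.9 °C

Flow-weighted mixing: C = (Q_r C_r + Q_w C_w)/(Q_r + Q_w)
= (39.5×8.87 + 10.3×18.7)/(39.5 + 10.3) = 543.0/49.80 = 10.90 °C.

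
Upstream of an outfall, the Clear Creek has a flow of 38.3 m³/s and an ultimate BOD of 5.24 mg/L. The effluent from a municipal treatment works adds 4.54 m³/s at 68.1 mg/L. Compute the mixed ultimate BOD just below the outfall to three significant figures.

Flow-weighted mixing: C = (Q_r C_r + Q_w C_w)/(Q_r + Q_w)
= (38.3×5.24 + 4.54×68.1)/(38.3 + 4.54) = 509.9/42.84 = 11.90 mg/L.

11.9 mg/L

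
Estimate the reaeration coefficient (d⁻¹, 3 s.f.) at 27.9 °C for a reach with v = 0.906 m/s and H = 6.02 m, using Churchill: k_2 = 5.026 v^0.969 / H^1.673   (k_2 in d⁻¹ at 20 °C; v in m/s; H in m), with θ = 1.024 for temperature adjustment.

k_2 ≈ 0.273 d⁻¹

k_2(20) = 5.026 × 0.906^0.969 / 6.02^1.673 = 5.026 × 0.9088 / 20.15 = 0.2267 d⁻¹.
k_2(27.9) = 0.2267 × 1.024^(27.9−20) = 0.2267 × 1.206 = 0.2734 d⁻¹.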